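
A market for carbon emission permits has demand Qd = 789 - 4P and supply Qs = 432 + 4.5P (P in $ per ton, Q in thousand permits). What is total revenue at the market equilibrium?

Total revenue = 26082

At equilibrium Qd = Qs, so 789 - 4P = 432 + 4.5P; collecting terms, 357 = 8.5P and P* = 42.
From the demand curve, Q* = 789 - 4(42) = 621.
Total revenue = P* × Q* = 42 × 621 = 26082.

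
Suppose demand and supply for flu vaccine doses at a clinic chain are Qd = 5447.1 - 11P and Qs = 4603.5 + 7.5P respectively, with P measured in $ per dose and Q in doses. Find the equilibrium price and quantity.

The market clears where 5447.1 - 11P = 4603.5 + 7.5P. Rearranging, 18.5P = 843.6, hence P* = 45.6.
Substitute back: Q* = 5447.1 - 11(45.6) = 4945.5.

P* = 45.6, Q* = 4945.5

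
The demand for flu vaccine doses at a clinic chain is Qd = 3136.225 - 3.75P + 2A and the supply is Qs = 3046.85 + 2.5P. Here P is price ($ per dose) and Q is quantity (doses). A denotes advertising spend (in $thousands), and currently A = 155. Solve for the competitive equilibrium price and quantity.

P* = 63.9, Q* = 3206.6

With A = 155, demand is Qd = 3446.225 - 3.75P.
At equilibrium Qd = Qs, so 3446.225 - 3.75P = 3046.85 + 2.5P; collecting terms, 399.375 = 6.25P and P* = 63.9.
Plugging P* into demand: Q* = 3446.225 - 3.75(63.9) = 3206.6.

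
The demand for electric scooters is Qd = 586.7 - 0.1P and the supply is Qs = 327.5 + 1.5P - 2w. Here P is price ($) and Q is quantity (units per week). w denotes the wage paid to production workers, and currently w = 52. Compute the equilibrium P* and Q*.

P* = 227, Q* = 564

With w = 52, supply is Qs = 223.5 + 1.5P.
Set Qd = Qs: 586.7 - 0.1P = 223.5 + 1.5P, so 363.2 = 1.6P and P* = 227.
From the demand curve, Q* = 586.7 - 0.1(227) = 564.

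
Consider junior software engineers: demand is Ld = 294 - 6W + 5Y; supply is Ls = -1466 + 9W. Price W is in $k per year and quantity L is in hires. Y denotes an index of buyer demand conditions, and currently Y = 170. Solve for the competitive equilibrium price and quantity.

W* = 174, L* = 100

With Y = 170, demand is Ld = 1144 - 6W.
Equating demand and supply, 1144 - 6W = -1466 + 9W gives 15W = 2610, so W* = 174.
Substitute back: L* = 1144 - 6(174) = 100.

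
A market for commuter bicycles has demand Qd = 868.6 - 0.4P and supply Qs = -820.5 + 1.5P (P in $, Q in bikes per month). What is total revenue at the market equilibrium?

At equilibrium Qd = Qs, so 868.6 - 0.4P = -820.5 + 1.5P; collecting terms, 1689.1 = 1.9P and P* = 889.
Then Q* = 868.6 - 0.4(889) = 513.
Total revenue = P* × Q* = 889 × 513 = 456057.

Total revenue = 456057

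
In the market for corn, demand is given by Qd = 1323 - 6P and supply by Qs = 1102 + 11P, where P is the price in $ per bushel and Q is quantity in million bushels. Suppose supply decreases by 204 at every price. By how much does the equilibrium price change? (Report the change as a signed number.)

ΔP = 12

Set Qd = Qs: 1323 - 6P = 1102 + 11P, so 221 = 17P and P* = 13.
From the demand curve, Q* = 1323 - 6(13) = 1245.
After the shift, supply is Qs = 898 + 11P.
Re-solving, 17P = 425 gives P = 25 and Q = 1173.
ΔP = 25 - 13 = 12.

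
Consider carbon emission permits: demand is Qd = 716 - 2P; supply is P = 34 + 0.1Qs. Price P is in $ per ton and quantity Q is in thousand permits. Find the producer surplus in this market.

In direct form, Qs = -340 + 10P.
Equating demand and supply, 716 - 2P = -340 + 10P gives 12P = 1056, so P* = 88.
Plugging P* into demand: Q* = 716 - 2(88) = 540.
Supply choke price (Qs = 0): P = 34. Producer surplus = ½ × (88 - 34) × 540 = 14580.

Producer surplus = 14580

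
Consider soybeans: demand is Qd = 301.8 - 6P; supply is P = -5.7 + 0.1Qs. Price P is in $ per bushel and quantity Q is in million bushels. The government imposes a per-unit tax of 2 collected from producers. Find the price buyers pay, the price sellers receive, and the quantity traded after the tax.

Inverting to quantity form: Qs = 57 + 10P.
The tax drives a wedge P_b - P_s = 2. Substituting P_s = P_b - 2 into supply: Qs = 37 + 10P_b.
Market clearing requires 301.8 - 6P_b = 37 + 10P_b; hence 264.8 = 16P_b and P_b = 16.55.
Then P_s = 16.55 - 2 = 14.55 and Q = 301.8 - 6(16.55) = 202.5.

P_b = 16.55, P_s = 14.55, Q = 202.5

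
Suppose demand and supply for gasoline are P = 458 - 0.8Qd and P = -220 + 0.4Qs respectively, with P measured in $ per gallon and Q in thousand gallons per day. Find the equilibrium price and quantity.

Solving each curve for Q: Qd = 572.5 - 1.25P and Qs = 550 + 2.5P.
Set Qd = Qs: 572.5 - 1.25P = 550 + 2.5P, so 22.5 = 3.75P and P* = 6.
Substitute back: Q* = 572.5 - 1.25(6) = 565.

P* = 6, Q* = 565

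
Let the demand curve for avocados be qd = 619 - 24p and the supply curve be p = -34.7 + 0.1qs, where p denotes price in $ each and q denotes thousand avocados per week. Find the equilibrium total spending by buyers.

Total spending by buyers = 3416

Solving each curve for q: qs = 347 + 10p.
The market clears where 619 - 24p = 347 + 10p. Rearranging, 34p = 272, hence p* = 8.
Then q* = 619 - 24(8) = 427.
Total spending by buyers = p* × q* = 8 × 427 = 3416.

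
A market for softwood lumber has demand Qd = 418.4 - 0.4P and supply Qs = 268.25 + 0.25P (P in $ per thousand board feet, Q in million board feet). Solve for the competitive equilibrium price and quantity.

P* = 231, Q* = 326

Equating demand and supply, 418.4 - 0.4P = 268.25 + 0.25P gives 0.65P = 150.15, so P* = 231.
From the demand curve, Q* = 418.4 - 0.4(231) = 326.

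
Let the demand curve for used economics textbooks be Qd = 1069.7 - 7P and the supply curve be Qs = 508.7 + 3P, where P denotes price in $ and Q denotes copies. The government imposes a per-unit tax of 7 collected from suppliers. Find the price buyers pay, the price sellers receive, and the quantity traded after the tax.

Suppliers keep P_s = P_b - 7 per unit, so supply in terms of the buyer price is Qs = 487.7 + 3P_b.
Market clearing requires 1069.7 - 7P_b = 487.7 + 3P_b; hence 582 = 10P_b and P_b = 58.2.
So P_s = 51.2 and the quantity traded is Q = 1069.7 - 7(58.2) = 662.3.

P_b = 58.2, P_s = 51.2, Q = 662.3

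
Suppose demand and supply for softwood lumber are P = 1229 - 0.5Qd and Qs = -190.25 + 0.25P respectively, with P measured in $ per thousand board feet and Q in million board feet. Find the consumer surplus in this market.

Consumer surplus = 2704

Rewriting in direct form: Qd = 2458 - 2P.
Equating demand and supply, 2458 - 2P = -190.25 + 0.25P gives 2.25P = 2648.25, so P* = 1177.
Then Q* = 2458 - 2(1177) = 104.
Demand choke price (Qd = 0): P = 2458/2 = 1229. Consumer surplus = ½ × (1229 - 1177) × 104 = 2704.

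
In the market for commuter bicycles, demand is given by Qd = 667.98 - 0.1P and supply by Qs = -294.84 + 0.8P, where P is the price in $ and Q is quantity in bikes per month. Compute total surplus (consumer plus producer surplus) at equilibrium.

Set Qd = Qs: 667.98 - 0.1P = -294.84 + 0.8P, so 962.82 = 0.9P and P* = 1069.8.
Substitute back: Q* = 667.98 - 0.1(1069.8) = 561.
Demand choke price = 6679.8; supply choke price = 368.55. CS = ½(6679.8 - 1069.8)(561) = 1573605; PS = ½(1069.8 - 368.55)(561) = 196700.625. Total surplus = 1770305.625.

Total surplus = 1770305.625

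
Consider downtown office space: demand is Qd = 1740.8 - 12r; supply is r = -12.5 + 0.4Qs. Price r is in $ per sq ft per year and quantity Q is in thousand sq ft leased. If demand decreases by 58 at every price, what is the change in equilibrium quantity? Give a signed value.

Solving each curve for Q: Qs = 31.25 + 2.5r.
Equating demand and supply, 1740.8 - 12r = 31.25 + 2.5r gives 14.5r = 1709.55, so r* = 117.9.
Substitute back: Q* = 1740.8 - 12(117.9) = 326.
After the shift, demand is Qd = 1682.8 - 12r.
The new intersection has 1651.55 = 14.5r, i.e. r = 113.9, Q = 316.
ΔQ = 316 - 326 = -10.

ΔQ = -10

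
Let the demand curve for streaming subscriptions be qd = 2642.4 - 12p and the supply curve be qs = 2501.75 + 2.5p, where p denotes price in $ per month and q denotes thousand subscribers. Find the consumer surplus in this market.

Consumer surplus = 265861.5

Set qd = qs: 2642.4 - 12p = 2501.75 + 2.5p, so 140.65 = 14.5p and p* = 9.7.
Then q* = 2642.4 - 12(9.7) = 2526.
Demand choke price (qd = 0): p = 2642.4/12 = 220.2. Consumer surplus = ½ × (220.2 - 9.7) × 2526 = 265861.5.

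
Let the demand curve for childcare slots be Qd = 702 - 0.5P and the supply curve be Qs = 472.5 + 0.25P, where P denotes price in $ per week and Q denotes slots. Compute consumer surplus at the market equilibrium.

Consumer surplus = 301401

At equilibrium Qd = Qs, so 702 - 0.5P = 472.5 + 0.25P; collecting terms, 229.5 = 0.75P and P* = 306.
From the demand curve, Q* = 702 - 0.5(306) = 549.
Demand choke price (Qd = 0): P = 702/0.5 = 1404. Consumer surplus = ½ × (1404 - 306) × 549 = 301401.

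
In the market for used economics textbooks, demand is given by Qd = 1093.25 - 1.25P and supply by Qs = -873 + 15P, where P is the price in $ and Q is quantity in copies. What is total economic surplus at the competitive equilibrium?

Set Qd = Qs: 1093.25 - 1.25P = -873 + 15P, so 1966.25 = 16.25P and P* = 121.
From the demand curve, Q* = 1093.25 - 1.25(121) = 942.
Demand choke price = 874.6; supply choke price = 58.2. CS = ½(874.6 - 121)(942) = 354945.6; PS = ½(121 - 58.2)(942) = 29578.8. Total surplus = 384524.4.

Total surplus = 384524.4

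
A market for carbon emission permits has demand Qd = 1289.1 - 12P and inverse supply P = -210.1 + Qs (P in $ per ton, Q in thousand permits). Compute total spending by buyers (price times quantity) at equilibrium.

Total spending by buyers = 24327.3

Solving each curve for Q: Qs = 210.1 + P.
Equating demand and supply, 1289.1 - 12P = 210.1 + P gives 13P = 1079, so P* = 83.
From the demand curve, Q* = 1289.1 - 12(83) = 293.1.
Total spending by buyers = P* × Q* = 83 × 293.1 = 24327.3.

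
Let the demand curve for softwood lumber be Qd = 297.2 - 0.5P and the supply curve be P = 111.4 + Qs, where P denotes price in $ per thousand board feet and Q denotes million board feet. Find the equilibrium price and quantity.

Rewriting in direct form: Qs = -111.4 + P.
The market clears where 297.2 - 0.5P = -111.4 + P. Rearranging, 1.5P = 408.6, hence P* = 272.4.
Plugging P* into demand: Q* = 297.2 - 0.5(272.4) = 161.

P* = 272.4, Q* = 161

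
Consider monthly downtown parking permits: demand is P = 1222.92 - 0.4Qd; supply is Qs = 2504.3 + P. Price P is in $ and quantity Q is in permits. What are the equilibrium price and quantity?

P* = 158, Q* = 2662.3

In direct form, Qd = 3057.3 - 2.5P.
Equating demand and supply, 3057.3 - 2.5P = 2504.3 + P gives 3.5P = 553, so P* = 158.
Substitute back: Q* = 3057.3 - 2.5(158) = 2662.3.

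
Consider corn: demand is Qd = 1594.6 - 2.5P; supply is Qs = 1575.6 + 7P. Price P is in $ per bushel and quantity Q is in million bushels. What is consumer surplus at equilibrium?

Equating demand and supply, 1594.6 - 2.5P = 1575.6 + 7P gives 9.5P = 19, so P* = 2.
Substitute back: Q* = 1594.6 - 2.5(2) = 1589.6.
Demand choke price (Qd = 0): P = 1594.6/2.5 = 637.84. Consumer surplus = ½ × (637.84 - 2) × 1589.6 = 505365.632.

Consumer surplus = 505365.632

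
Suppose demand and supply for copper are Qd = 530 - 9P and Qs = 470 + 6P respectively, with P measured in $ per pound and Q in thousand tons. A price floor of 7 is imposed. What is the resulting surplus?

Surplus = 45

Evaluating both curves at the floor price 7 gives Qd = 467, Qs = 512.
Surplus = Qs - Qd = 512 - 467 = 45.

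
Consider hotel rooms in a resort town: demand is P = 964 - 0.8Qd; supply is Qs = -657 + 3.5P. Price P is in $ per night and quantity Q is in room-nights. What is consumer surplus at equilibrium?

Rewriting in direct form: Qd = 1205 - 1.25P.
The market clears where 1205 - 1.25P = -657 + 3.5P. Rearranging, 4.75P = 1862, hence P* = 392.
Then Q* = 1205 - 1.25(392) = 715.
Demand choke price (Qd = 0): P = 1205/1.25 = 964. Consumer surplus = ½ × (964 - 392) × 715 = 204490.

Consumer surplus = 204490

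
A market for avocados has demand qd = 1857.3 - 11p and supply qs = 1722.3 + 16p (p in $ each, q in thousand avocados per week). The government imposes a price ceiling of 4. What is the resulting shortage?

Shortage = 27

At p = 4: qd = 1813.3 and qs = 1786.3.
Shortage = qd - qs = 1813.3 - 1786.3 = 27.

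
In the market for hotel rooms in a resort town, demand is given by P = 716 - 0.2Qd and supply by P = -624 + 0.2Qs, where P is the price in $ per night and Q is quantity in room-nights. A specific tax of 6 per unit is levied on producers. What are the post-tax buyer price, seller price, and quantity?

Inverting to quantity form: Qd = 3580 - 5P and Qs = 3120 + 5P.
The tax drives a wedge P_b - P_s = 6. Substituting P_s = P_b - 6 into supply: Qs = 3090 + 5P_b.
Set Qd = Qs: 3580 - 5P_b = 3090 + 5P_b, so 490 = 10P_b and P_b = 49.
Then P_s = 49 - 6 = 43 and Q = 3580 - 5(49) = 3335.

P_b = 49, P_s = 43, Q = 3335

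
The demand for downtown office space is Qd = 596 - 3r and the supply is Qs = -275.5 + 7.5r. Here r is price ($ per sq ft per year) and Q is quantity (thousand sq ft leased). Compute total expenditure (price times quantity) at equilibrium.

At equilibrium Qd = Qs, so 596 - 3r = -275.5 + 7.5r; collecting terms, 871.5 = 10.5r and r* = 83.
Then Q* = 596 - 3(83) = 347.
Total expenditure = r* × Q* = 83 × 347 = 28801.

Total expenditure = 28801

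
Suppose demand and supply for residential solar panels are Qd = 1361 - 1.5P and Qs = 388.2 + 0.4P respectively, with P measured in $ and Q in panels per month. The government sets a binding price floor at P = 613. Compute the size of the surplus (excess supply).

Surplus = 191.9

At P = 613: Qd = 441.5 and Qs = 633.4.
Surplus = Qs - Qd = 633.4 - 441.5 = 191.9.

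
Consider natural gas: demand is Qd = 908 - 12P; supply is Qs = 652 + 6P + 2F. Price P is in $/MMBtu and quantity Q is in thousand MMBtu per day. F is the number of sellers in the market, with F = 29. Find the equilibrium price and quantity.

With F = 29, supply is Qs = 710 + 6P.
At equilibrium Qd = Qs, so 908 - 12P = 710 + 6P; collecting terms, 198 = 18P and P* = 11.
Plugging P* into demand: Q* = 908 - 12(11) = 776.

P* = 11, Q* = 776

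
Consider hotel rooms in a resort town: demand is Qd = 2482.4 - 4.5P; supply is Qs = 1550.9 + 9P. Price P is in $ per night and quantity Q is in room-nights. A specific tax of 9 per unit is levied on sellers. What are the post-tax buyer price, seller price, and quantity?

The tax drives a wedge P_b - P_s = 9. Substituting P_s = P_b - 9 into supply: Qs = 1469.9 + 9P_b.
Equate demand and the shifted supply: 2482.4 - 4.5P_b = 1469.9 + 9P_b, giving 13.5P_b = 1012.5, so P_b = 75.
So P_s = 66 and the quantity traded is Q = 2482.4 - 4.5(75) = 2144.9.

P_b = 75, P_s = 66, Q = 2144.9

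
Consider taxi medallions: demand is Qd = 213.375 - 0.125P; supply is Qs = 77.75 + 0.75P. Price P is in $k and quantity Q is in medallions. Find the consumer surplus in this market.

Set Qd = Qs: 213.375 - 0.125P = 77.75 + 0.75P, so 135.625 = 0.875P and P* = 155.
Substitute back: Q* = 213.375 - 0.125(155) = 194.
Demand choke price (Qd = 0): P = 213.375/0.125 = 1707. Consumer surplus = ½ × (1707 - 155) × 194 = 150544.

Consumer surplus = 150544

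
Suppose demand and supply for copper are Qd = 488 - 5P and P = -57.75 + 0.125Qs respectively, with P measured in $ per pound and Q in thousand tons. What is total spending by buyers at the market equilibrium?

Total spending by buyers = 956

Rewriting in direct form: Qs = 462 + 8P.
Equating demand and supply, 488 - 5P = 462 + 8P gives 13P = 26, so P* = 2.
Plugging P* into demand: Q* = 488 - 5(2) = 478.
Total spending by buyers = P* × Q* = 2 × 478 = 956.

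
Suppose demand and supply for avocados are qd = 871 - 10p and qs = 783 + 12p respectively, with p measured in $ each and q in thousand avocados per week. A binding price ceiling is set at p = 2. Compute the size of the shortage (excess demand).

Evaluating both curves at the ceiling price 2 gives qd = 851, qs = 807.
Shortage = qd - qs = 851 - 807 = 44.

Shortage = 44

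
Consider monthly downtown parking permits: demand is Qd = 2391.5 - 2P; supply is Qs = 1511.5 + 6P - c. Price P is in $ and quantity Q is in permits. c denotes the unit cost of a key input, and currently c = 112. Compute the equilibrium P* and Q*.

P* = 124, Q* = 2143.5

With c = 112, supply is Qs = 1399.5 + 6P.
Equating demand and supply, 2391.5 - 2P = 1399.5 + 6P gives 8P = 992, so P* = 124.
From the demand curve, Q* = 2391.5 - 2(124) = 2143.5.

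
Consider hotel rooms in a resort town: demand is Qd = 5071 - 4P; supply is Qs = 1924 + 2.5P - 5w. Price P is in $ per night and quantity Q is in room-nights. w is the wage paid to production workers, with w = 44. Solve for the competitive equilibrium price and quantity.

P* = 518, Q* = 2999

With w = 44, supply is Qs = 1704 + 2.5P.
Equating demand and supply, 5071 - 4P = 1704 + 2.5P gives 6.5P = 3367, so P* = 518.
From the demand curve, Q* = 5071 - 4(518) = 2999.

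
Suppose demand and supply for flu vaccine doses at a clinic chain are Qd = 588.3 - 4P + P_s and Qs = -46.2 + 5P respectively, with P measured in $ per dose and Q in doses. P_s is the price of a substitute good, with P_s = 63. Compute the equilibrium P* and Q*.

P* = 77.5, Q* = 341.3

With P_s = 63, demand is Qd = 651.3 - 4P.
Set Qd = Qs: 651.3 - 4P = -46.2 + 5P, so 697.5 = 9P and P* = 77.5.
Then Q* = 651.3 - 4(77.5) = 341.3.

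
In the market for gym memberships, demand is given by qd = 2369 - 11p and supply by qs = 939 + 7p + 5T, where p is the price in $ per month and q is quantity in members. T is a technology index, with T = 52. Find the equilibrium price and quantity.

p* = 65, q* = 1654

With T = 52, supply is qs = 1199 + 7p.
Equating demand and supply, 2369 - 11p = 1199 + 7p gives 18p = 1170, so p* = 65.
Then q* = 2369 - 11(65) = 1654.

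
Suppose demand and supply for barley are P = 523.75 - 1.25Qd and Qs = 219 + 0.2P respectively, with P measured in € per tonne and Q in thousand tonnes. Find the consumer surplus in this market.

Rewriting in direct form: Qd = 419 - 0.8P.
Set Qd = Qs: 419 - 0.8P = 219 + 0.2P, so 200 = P and P* = 200.
Then Q* = 419 - 0.8(200) = 259.
Demand choke price (Qd = 0): P = 419/0.8 = 523.75. Consumer surplus = ½ × (523.75 - 200) × 259 = 41925.625.

Consumer surplus = 41925.625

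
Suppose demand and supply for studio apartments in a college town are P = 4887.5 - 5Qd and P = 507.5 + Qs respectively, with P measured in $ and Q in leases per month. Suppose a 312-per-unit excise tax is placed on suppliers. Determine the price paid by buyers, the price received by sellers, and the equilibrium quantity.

Rewriting in direct form: Qd = 977.5 - 0.2P and Qs = -507.5 + P.
With a tax of 312 on suppliers, they supply based on the net price P_s = P_b - 312, so Qs = -819.5 + P_b.
Market clearing requires 977.5 - 0.2P_b = -819.5 + P_b; hence 1797 = 1.2P_b and P_b = 1497.5.
So P_s = 1185.5 and the quantity traded is Q = 977.5 - 0.2(1497.5) = 678.

P_b = 1497.5, P_s = 1185.5, Q = 678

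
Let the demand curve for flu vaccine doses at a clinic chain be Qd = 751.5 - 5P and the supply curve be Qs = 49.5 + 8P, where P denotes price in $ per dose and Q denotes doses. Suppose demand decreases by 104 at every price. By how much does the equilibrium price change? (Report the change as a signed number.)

Set Qd = Qs: 751.5 - 5P = 49.5 + 8P, so 702 = 13P and P* = 54.
From the demand curve, Q* = 751.5 - 5(54) = 481.5.
After the shift, demand is Qd = 647.5 - 5P.
Re-solving, 13P = 598 gives P = 46 and Q = 417.5.
ΔP = 46 - 54 = -8.

ΔP = -8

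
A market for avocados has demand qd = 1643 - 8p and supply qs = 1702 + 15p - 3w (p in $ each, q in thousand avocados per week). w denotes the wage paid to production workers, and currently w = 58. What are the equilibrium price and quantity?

p* = 5, q* = 1603

With w = 58, supply is qs = 1528 + 15p.
At equilibrium qd = qs, so 1643 - 8p = 1528 + 15p; collecting terms, 115 = 23p and p* = 5.
Plugging p* into demand: q* = 1643 - 8(5) = 1603.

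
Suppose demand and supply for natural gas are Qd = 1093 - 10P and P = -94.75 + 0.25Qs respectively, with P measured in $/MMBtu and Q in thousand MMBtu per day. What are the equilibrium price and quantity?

Solving each curve for Q: Qs = 379 + 4P.
At equilibrium Qd = Qs, so 1093 - 10P = 379 + 4P; collecting terms, 714 = 14P and P* = 51.
From the demand curve, Q* = 1093 - 10(51) = 583.

P* = 51, Q* = 583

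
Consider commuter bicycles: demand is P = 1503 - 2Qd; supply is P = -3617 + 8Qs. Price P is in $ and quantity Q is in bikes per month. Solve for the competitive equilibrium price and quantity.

Inverting to quantity form: Qd = 751.5 - 0.5P and Qs = 452.125 + 0.125P.
Set Qd = Qs: 751.5 - 0.5P = 452.125 + 0.125P, so 299.375 = 0.625P and P* = 479.
Then Q* = 751.5 - 0.5(479) = 512.

P* = 479, Q* = 512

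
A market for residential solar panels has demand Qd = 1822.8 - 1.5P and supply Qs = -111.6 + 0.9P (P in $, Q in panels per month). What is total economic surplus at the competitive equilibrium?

Set Qd = Qs: 1822.8 - 1.5P = -111.6 + 0.9P, so 1934.4 = 2.4P and P* = 806.
From the demand curve, Q* = 1822.8 - 1.5(806) = 613.8.
Demand choke price = 1215.2; supply choke price = 124. CS = ½(1215.2 - 806)(613.8) = 125583.48; PS = ½(806 - 124)(613.8) = 209305.8. Total surplus = 334889.28.

Total surplus = 334889.28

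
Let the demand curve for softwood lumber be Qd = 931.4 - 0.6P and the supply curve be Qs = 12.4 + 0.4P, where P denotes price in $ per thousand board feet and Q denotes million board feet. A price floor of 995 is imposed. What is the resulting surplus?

Evaluating both curves at the floor price 995 gives Qd = 334.4, Qs = 410.4.
Surplus = Qs - Qd = 410.4 - 334.4 = 76.

Surplus = 76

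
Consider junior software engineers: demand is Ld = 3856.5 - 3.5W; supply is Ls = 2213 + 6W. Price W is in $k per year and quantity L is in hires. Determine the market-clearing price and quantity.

Set Ld = Ls: 3856.5 - 3.5W = 2213 + 6W, so 1643.5 = 9.5W and W* = 173.
From the demand curve, L* = 3856.5 - 3.5(173) = 3251.

W* = 173, L* = 3251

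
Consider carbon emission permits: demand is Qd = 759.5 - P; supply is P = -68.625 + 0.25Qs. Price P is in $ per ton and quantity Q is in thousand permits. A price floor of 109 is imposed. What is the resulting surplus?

In direct form, Qs = 274.5 + 4P.
Evaluating both curves at the floor price 109 gives Qd = 650.5, Qs = 710.5.
Surplus = Qs - Qd = 710.5 - 650.5 = 60.

Surplus = 60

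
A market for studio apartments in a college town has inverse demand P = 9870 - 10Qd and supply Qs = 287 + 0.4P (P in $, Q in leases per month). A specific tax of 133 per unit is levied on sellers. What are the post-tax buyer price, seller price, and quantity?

P_b = 1506.4, P_s = 1373.4, Q = 836.36

In direct form, Qd = 987 - 0.1P.
Sellers keep P_s = P_b - 133 per unit, so supply in terms of the buyer price is Qs = 233.8 + 0.4P_b.
Set Qd = Qs: 987 - 0.1P_b = 233.8 + 0.4P_b, so 753.2 = 0.5P_b and P_b = 1506.4.
Then P_s = 1506.4 - 133 = 1373.4 and Q = 987 - 0.1(1506.4) = 836.36.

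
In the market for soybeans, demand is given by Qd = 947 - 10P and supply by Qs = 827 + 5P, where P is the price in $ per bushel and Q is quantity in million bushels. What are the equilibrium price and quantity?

Equating demand and supply, 947 - 10P = 827 + 5P gives 15P = 120, so P* = 8.
Substitute back: Q* = 947 - 10(8) = 867.

P* = 8, Q* = 867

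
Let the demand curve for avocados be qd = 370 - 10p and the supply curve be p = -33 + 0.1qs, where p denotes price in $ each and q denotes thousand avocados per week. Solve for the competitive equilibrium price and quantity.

p* = 2, q* = 350

Inverting to quantity form: qs = 330 + 10p.
At equilibrium qd = qs, so 370 - 10p = 330 + 10p; collecting terms, 40 = 20p and p* = 2.
From the demand curve, q* = 370 - 10(2) = 350.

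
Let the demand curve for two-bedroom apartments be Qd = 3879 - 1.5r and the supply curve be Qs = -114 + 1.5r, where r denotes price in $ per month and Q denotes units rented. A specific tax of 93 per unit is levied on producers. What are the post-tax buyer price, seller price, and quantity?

r_b = 1377.5, r_s = 1284.5, Q = 1812.75

With a tax of 93 on producers, they supply based on the net price r_s = r_b - 93, so Qs = -253.5 + 1.5r_b.
Equate demand and the shifted supply: 3879 - 1.5r_b = -253.5 + 1.5r_b, giving 3r_b = 4132.5, so r_b = 1377.5.
So r_s = 1284.5 and the quantity traded is Q = 3879 - 1.5(1377.5) = 1812.75.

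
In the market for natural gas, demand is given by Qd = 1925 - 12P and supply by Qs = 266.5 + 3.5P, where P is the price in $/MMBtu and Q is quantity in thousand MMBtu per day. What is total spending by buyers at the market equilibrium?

Total spending by buyers = 68587

Equating demand and supply, 1925 - 12P = 266.5 + 3.5P gives 15.5P = 1658.5, so P* = 107.
Plugging P* into demand: Q* = 1925 - 12(107) = 641.
Total spending by buyers = P* × Q* = 107 × 641 = 68587.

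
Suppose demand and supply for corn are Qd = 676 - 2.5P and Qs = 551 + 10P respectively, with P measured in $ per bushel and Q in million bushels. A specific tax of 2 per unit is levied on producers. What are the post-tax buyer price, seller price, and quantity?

Producers keep P_s = P_b - 2 per unit, so supply in terms of the buyer price is Qs = 531 + 10P_b.
Market clearing requires 676 - 2.5P_b = 531 + 10P_b; hence 145 = 12.5P_b and P_b = 11.6.
Then P_s = 11.6 - 2 = 9.6 and Q = 676 - 2.5(11.6) = 647.

P_b = 11.6, P_s = 9.6, Q = 647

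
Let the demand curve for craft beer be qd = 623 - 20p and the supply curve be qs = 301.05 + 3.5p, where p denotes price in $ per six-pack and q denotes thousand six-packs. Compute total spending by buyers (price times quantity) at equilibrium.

The market clears where 623 - 20p = 301.05 + 3.5p. Rearranging, 23.5p = 321.95, hence p* = 13.7.
Plugging p* into demand: q* = 623 - 20(13.7) = 349.
Total spending by buyers = p* × q* = 13.7 × 349 = 4781.3.

Total spending by buyers = 4781.3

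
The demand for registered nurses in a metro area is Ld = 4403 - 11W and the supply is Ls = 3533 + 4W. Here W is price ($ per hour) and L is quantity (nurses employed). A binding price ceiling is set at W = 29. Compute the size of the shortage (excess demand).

At W = 29: Ld = 4084 and Ls = 3649.
Shortage = Ld - Ls = 4084 - 3649 = 435.

Shortage = 435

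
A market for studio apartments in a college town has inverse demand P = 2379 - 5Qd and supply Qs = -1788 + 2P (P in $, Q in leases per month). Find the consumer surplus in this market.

Inverting to quantity form: Qd = 475.8 - 0.2P.
Set Qd = Qs: 475.8 - 0.2P = -1788 + 2P, so 2263.8 = 2.2P and P* = 1029.
Then Q* = 475.8 - 0.2(1029) = 270.
Demand choke price (Qd = 0): P = 475.8/0.2 = 2379. Consumer surplus = ½ × (2379 - 1029) × 270 = 182250.

Consumer surplus = 182250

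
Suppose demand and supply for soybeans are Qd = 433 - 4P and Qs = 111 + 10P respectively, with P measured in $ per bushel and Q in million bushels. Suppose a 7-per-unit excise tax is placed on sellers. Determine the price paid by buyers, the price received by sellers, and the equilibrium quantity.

P_b = 28, P_s = 21, Q = 321

With a tax of 7 on sellers, they supply based on the net price P_s = P_b - 7, so Qs = 41 + 10P_b.
Set Qd = Qs: 433 - 4P_b = 41 + 10P_b, so 392 = 14P_b and P_b = 28.
So P_s = 21 and the quantity traded is Q = 433 - 4(28) = 321.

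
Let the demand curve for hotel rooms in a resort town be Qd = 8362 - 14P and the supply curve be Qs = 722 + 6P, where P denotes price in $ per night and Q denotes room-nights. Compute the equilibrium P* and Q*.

Set Qd = Qs: 8362 - 14P = 722 + 6P, so 7640 = 20P and P* = 382.
Then Q* = 8362 - 14(382) = 3014.

P* = 382, Q* = 3014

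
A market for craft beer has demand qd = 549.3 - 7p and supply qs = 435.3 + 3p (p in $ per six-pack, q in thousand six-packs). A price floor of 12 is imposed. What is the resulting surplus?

Evaluating both curves at the floor price 12 gives qd = 465.3, qs = 471.3.
Surplus = qs - qd = 471.3 - 465.3 = 6.

Surplus = 6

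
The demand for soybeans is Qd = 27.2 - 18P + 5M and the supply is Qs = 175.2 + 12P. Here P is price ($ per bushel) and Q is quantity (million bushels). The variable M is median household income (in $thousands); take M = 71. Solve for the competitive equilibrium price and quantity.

With M = 71, demand is Qd = 382.2 - 18P.
Set Qd = Qs: 382.2 - 18P = 175.2 + 12P, so 207 = 30P and P* = 6.9.
Then Q* = 382.2 - 18(6.9) = 258.

P* = 6.9, Q* = 258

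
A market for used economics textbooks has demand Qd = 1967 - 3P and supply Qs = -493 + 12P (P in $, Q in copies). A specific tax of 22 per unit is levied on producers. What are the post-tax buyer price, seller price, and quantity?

P_b = 181.6, P_s = 159.6, Q = 1422.2

Producers keep P_s = P_b - 22 per unit, so supply in terms of the buyer price is Qs = -757 + 12P_b.
Set Qd = Qs: 1967 - 3P_b = -757 + 12P_b, so 2724 = 15P_b and P_b = 181.6.
So P_s = 159.6 and the quantity traded is Q = 1967 - 3(181.6) = 1422.2.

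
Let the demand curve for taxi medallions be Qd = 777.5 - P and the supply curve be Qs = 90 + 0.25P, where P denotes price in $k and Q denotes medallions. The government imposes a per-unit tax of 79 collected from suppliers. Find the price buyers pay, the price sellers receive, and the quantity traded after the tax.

P_b = 565.8, P_s = 486.8, Q = 211.7

Suppliers keep P_s = P_b - 79 per unit, so supply in terms of the buyer price is Qs = 70.25 + 0.25P_b.
Set Qd = Qs: 777.5 - P_b = 70.25 + 0.25P_b, so 707.25 = 1.25P_b and P_b = 565.8.
Then P_s = 565.8 - 79 = 486.8 and Q = 777.5 - 565.8 = 211.7.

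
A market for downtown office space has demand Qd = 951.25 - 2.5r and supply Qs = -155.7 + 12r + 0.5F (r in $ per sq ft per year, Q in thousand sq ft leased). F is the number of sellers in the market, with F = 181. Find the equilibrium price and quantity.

With F = 181, supply is Qs = -65.2 + 12r.
Set Qd = Qs: 951.25 - 2.5r = -65.2 + 12r, so 1016.45 = 14.5r and r* = 70.1.
Then Q* = 951.25 - 2.5(70.1) = 776.

r* = 70.1, Q* = 776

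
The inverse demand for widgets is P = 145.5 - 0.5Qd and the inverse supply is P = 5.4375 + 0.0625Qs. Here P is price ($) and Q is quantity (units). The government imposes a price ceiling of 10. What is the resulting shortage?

Inverting to quantity form: Qd = 291 - 2P and Qs = -87 + 16P.
With P fixed at 10, quantity demanded is 271 and quantity supplied is 73.
Shortage = Qd - Qs = 271 - 73 = 198.

Shortage = 198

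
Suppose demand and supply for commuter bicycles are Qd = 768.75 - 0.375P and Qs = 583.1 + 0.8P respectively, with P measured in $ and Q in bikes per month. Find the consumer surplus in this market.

Consumer surplus = 671187

At equilibrium Qd = Qs, so 768.75 - 0.375P = 583.1 + 0.8P; collecting terms, 185.65 = 1.175P and P* = 158.
Plugging P* into demand: Q* = 768.75 - 0.375(158) = 709.5.
Demand choke price (Qd = 0): P = 768.75/0.375 = 2050. Consumer surplus = ½ × (2050 - 158) × 709.5 = 671187.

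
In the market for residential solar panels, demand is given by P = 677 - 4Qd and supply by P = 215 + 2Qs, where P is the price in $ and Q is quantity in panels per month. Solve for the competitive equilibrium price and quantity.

In direct form, Qd = 169.25 - 0.25P and Qs = -107.5 + 0.5P.
Set Qd = Qs: 169.25 - 0.25P = -107.5 + 0.5P, so 276.75 = 0.75P and P* = 369.
Plugging P* into demand: Q* = 169.25 - 0.25(369) = 77.

P* = 369, Q* = 77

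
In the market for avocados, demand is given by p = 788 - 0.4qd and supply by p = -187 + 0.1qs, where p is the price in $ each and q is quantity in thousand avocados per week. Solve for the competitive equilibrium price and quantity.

Rewriting in direct form: qd = 1970 - 2.5p and qs = 1870 + 10p.
The market clears where 1970 - 2.5p = 1870 + 10p. Rearranging, 12.5p = 100, hence p* = 8.
Plugging p* into demand: q* = 1970 - 2.5(8) = 1950.

p* = 8, q* = 1950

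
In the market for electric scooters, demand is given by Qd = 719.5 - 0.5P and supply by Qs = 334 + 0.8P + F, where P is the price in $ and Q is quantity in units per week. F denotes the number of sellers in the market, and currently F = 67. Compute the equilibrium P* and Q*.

P* = 245, Q* = 597

With F = 67, supply is Qs = 401 + 0.8P.
Equating demand and supply, 719.5 - 0.5P = 401 + 0.8P gives 1.3P = 318.5, so P* = 245.
Then Q* = 719.5 - 0.5(245) = 597.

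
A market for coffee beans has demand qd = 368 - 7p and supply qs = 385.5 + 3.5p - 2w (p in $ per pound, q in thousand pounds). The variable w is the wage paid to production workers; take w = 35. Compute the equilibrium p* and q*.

With w = 35, supply is qs = 315.5 + 3.5p.
The market clears where 368 - 7p = 315.5 + 3.5p. Rearranging, 10.5p = 52.5, hence p* = 5.
Plugging p* into demand: q* = 368 - 7(5) = 333.

p* = 5, q* = 333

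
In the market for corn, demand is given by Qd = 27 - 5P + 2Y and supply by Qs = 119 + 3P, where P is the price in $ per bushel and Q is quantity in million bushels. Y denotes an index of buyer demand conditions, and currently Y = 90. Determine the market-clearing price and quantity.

P* = 11, Q* = 152

With Y = 90, demand is Qd = 207 - 5P.
Set Qd = Qs: 207 - 5P = 119 + 3P, so 88 = 8P and P* = 11.
Plugging P* into demand: Q* = 207 - 5(11) = 152.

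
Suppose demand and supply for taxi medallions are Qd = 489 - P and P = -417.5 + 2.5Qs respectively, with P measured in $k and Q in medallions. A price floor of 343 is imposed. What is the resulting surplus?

Surplus = 158.2

Inverting to quantity form: Qs = 167 + 0.4P.
At P = 343: Qd = 146 and Qs = 304.2.
Surplus = Qs - Qd = 304.2 - 146 = 158.2.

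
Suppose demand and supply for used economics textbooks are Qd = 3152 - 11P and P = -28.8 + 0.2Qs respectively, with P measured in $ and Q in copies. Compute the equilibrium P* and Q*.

Inverting to quantity form: Qs = 144 + 5P.
At equilibrium Qd = Qs, so 3152 - 11P = 144 + 5P; collecting terms, 3008 = 16P and P* = 188.
Substitute back: Q* = 3152 - 11(188) = 1084.

P* = 188, Q* = 1084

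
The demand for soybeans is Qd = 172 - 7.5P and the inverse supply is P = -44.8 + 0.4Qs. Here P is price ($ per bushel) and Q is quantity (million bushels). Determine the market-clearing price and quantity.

P* = 6, Q* = 127

Rewriting in direct form: Qs = 112 + 2.5P.
Equating demand and supply, 172 - 7.5P = 112 + 2.5P gives 10P = 60, so P* = 6.
Plugging P* into demand: Q* = 172 - 7.5(6) = 127.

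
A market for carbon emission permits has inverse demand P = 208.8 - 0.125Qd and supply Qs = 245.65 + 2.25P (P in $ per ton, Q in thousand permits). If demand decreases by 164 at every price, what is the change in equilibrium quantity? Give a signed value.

ΔQ = -36

In direct form, Qd = 1670.4 - 8P.
Set Qd = Qs: 1670.4 - 8P = 245.65 + 2.25P, so 1424.75 = 10.25P and P* = 139.
Substitute back: Q* = 1670.4 - 8(139) = 558.4.
After the shift, demand is Qd = 1506.4 - 8P.
The new intersection has 1260.75 = 10.25P, i.e. P = 123, Q = 522.4.
ΔQ = 522.4 - 558.4 = -36.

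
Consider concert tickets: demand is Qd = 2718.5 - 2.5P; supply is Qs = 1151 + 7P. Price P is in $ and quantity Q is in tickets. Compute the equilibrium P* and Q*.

Set Qd = Qs: 2718.5 - 2.5P = 1151 + 7P, so 1567.5 = 9.5P and P* = 165.
Substitute back: Q* = 2718.5 - 2.5(165) = 2306.

P* = 165, Q* = 2306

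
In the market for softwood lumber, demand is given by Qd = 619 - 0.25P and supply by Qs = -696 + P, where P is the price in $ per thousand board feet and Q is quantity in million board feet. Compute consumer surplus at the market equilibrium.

Consumer surplus = 253472

The market clears where 619 - 0.25P = -696 + P. Rearranging, 1.25P = 1315, hence P* = 1052.
Substitute back: Q* = 619 - 0.25(1052) = 356.
Demand choke price (Qd = 0): P = 619/0.25 = 2476. Consumer surplus = ½ × (2476 - 1052) × 356 = 253472.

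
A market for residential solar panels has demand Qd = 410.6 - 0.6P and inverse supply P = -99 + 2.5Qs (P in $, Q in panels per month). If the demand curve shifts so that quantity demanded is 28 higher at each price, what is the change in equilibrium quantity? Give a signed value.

ΔQ = 11.2

Inverting to quantity form: Qs = 39.6 + 0.4P.
Set Qd = Qs: 410.6 - 0.6P = 39.6 + 0.4P, so 371 = P and P* = 371.
From the demand curve, Q* = 410.6 - 0.6(371) = 188.
After the shift, demand is Qd = 438.6 - 0.6P.
New equilibrium: 399 = P, so P = 399 and Q = 199.2.
ΔQ = 199.2 - 188 = 11.2.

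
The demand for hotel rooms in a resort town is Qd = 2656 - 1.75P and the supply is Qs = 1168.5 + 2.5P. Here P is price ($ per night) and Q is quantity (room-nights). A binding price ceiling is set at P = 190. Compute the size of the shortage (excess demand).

At P = 190: Qd = 2323.5 and Qs = 1643.5.
Shortage = Qd - Qs = 2323.5 - 1643.5 = 680.

Shortage = 680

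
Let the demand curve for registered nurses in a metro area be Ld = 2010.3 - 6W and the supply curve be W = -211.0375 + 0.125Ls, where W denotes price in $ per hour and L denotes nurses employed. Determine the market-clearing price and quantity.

Rewriting in direct form: Ls = 1688.3 + 8W.
Equating demand and supply, 2010.3 - 6W = 1688.3 + 8W gives 14W = 322, so W* = 23.
Then L* = 2010.3 - 6(23) = 1872.3.

W* = 23, L* = 1872.3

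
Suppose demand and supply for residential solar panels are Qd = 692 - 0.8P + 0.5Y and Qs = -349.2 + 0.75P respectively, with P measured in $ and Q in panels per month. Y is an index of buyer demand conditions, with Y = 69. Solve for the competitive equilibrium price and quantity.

P* = 694, Q* = 171.3

With Y = 69, demand is Qd = 726.5 - 0.8P.
Equating demand and supply, 726.5 - 0.8P = -349.2 + 0.75P gives 1.55P = 1075.7, so P* = 694.
From the demand curve, Q* = 726.5 - 0.8(694) = 171.3.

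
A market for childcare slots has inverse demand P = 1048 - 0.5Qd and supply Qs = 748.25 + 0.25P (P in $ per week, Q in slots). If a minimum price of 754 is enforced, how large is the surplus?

Surplus = 348.75

Solving each curve for Q: Qd = 2096 - 2P.
With P fixed at 754, quantity demanded is 588 and quantity supplied is 936.75.
Surplus = Qs - Qd = 936.75 - 588 = 348.75.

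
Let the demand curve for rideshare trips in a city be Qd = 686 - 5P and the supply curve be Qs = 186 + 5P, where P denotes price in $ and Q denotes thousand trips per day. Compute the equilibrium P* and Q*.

P* = 50, Q* = 436

Equating demand and supply, 686 - 5P = 186 + 5P gives 10P = 500, so P* = 50.
From the demand curve, Q* = 686 - 5(50) = 436.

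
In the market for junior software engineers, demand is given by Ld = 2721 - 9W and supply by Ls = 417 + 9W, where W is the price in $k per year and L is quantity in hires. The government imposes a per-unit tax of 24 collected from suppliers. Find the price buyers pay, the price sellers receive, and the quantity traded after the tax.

W_b = 140, W_s = 116, L = 1461

The tax drives a wedge W_b - W_s = 24. Substituting W_s = W_b - 24 into supply: Ls = 201 + 9W_b.
Equate demand and the shifted supply: 2721 - 9W_b = 201 + 9W_b, giving 18W_b = 2520, so W_b = 140.
Then W_s = 140 - 24 = 116 and L = 2721 - 9(140) = 1461.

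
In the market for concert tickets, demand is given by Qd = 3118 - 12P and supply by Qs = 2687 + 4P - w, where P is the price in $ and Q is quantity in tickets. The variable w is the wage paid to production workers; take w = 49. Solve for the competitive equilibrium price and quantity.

P* = 30, Q* = 2758

With w = 49, supply is Qs = 2638 + 4P.
The market clears where 3118 - 12P = 2638 + 4P. Rearranging, 16P = 480, hence P* = 30.
Then Q* = 3118 - 12(30) = 2758.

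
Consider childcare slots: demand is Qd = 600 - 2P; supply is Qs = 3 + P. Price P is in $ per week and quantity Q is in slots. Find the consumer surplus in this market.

At equilibrium Qd = Qs, so 600 - 2P = 3 + P; collecting terms, 597 = 3P and P* = 199.
From the demand curve, Q* = 600 - 2(199) = 202.
Demand choke price (Qd = 0): P = 600/2 = 300. Consumer surplus = ½ × (300 - 199) × 202 = 10201.

Consumer surplus = 10201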